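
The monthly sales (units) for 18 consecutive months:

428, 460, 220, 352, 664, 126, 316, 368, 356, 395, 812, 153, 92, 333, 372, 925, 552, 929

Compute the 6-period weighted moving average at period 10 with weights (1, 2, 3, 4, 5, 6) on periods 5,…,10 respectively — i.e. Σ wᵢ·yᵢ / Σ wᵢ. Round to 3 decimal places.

Weighted sum: 1·664 + 2·126 + 3·316 + 4·368 + 5·356 + 6·395 = 664 + 252 + 948 + 1472 + 1780 + 2370 = 7486
Weight total: 1 + 2 + 3 + 4 + 5 + 6 = 21
WMA = 7486 / 21 = 356.476

356.476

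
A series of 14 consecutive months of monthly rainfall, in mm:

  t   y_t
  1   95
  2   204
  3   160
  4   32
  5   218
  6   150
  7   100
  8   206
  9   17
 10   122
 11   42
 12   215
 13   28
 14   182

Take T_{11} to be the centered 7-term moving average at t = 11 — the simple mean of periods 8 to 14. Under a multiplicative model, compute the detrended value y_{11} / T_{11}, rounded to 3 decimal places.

Trend T_11 = (206 + 17 + 122 + 42 + 215 + 28 + 182) / 7 = 812/7 = 116.00000
Ratio to trend: 42 / 116.00000 = 0.362

0.362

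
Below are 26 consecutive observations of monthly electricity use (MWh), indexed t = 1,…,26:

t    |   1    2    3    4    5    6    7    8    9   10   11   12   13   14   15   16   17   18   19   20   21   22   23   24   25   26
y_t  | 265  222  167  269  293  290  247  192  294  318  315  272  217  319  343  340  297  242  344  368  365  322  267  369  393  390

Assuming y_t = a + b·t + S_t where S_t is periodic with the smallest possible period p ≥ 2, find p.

5

First differences y_{t+1} − y_t: -43, -55, 102, 24, -3, -43, -55, 102, 24, -3, -43, -55, …
The difference pattern repeats every 5 terms and not for any smaller step, so p = 5.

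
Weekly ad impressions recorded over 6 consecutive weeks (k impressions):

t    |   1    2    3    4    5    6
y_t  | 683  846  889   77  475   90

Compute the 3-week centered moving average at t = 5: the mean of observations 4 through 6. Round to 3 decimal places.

214.000

Sum of periods 4–6: 77 + 475 + 90 = 642
Divide by 3: 642 / 3 = 214.000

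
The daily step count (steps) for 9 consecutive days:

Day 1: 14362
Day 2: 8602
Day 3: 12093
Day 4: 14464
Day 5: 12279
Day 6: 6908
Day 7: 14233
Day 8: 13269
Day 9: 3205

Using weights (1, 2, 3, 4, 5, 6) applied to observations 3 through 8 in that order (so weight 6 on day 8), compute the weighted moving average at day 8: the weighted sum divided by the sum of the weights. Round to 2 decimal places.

Weighted sum: 1·12093 + 2·14464 + 3·12279 + 4·6908 + 5·14233 + 6·13269 = 12093 + 28928 + 36837 + 27632 + 71165 + 79614 = 256269
Weight total: 1 + 2 + 3 + 4 + 5 + 6 = 21
WMA = 256269 / 21 = 12203.29

12203.29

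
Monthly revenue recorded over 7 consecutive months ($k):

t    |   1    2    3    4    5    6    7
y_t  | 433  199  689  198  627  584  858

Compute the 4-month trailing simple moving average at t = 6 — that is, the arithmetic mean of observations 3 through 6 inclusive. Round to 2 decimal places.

Sum of periods 3–6: 689 + 198 + 627 + 584 = 2098
Divide by 4: 2098 / 4 = 524.50

524.50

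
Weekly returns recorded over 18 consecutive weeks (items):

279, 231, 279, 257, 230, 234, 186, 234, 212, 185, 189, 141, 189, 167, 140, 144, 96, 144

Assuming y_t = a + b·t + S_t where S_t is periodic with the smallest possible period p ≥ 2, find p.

5

First differences y_{t+1} − y_t: -48, 48, -22, -27, 4, -48, 48, -22, -27, 4, -48, 48, …
The difference pattern repeats every 5 terms and not for any smaller step, so p = 5.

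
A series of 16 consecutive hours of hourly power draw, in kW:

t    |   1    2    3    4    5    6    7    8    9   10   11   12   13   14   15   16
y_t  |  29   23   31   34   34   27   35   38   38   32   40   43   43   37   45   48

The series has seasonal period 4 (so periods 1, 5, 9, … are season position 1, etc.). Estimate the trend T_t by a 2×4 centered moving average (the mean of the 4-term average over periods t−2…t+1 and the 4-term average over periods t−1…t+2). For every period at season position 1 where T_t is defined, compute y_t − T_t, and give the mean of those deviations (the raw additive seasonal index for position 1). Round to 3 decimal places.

Season position 1 occurs at t = 5, 9, 13 (where T_t is defined).
t=5: T_5 = 32.00000; y_5 − T_5 = 34 − 32.00000 = 2.00000
t=9: T_9 = 36.37500; y_9 − T_9 = 38 − 36.37500 = 1.62500
t=13: T_13 = 41.37500; y_13 − T_13 = 43 − 41.37500 = 1.62500
Mean deviation: (2.00000 + 1.62500 + 1.62500) / 3 = 1.750

1.750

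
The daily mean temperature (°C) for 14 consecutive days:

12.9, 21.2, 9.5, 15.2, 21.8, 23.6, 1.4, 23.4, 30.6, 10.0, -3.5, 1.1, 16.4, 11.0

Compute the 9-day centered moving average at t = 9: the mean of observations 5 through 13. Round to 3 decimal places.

13.867

Sum of periods 5–13: 21.8 + 23.6 + 1.4 + 23.4 + 30.6 + 10.0 + (-3.5) + 1.1 + 16.4 = 124.8
Divide by 9: 124.8 / 9 = 13.867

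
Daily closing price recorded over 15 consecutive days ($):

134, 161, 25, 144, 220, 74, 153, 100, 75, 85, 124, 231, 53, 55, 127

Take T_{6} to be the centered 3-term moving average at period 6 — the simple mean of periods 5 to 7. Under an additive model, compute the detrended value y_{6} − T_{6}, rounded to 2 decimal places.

Trend T_6 = (220 + 74 + 153) / 3 = 447/3 = 149.0000
Detrended value: 74 − 149.0000 = -75.00

-75.00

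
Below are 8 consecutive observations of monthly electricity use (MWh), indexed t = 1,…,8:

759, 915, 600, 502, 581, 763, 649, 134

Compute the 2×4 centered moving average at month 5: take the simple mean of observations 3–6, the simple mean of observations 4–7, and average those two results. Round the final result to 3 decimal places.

Sum over 3–6: 600 + 502 + 581 + 763 = 2446
Sum over 4–7: 502 + 581 + 763 + 649 = 2495
CMA at t=5 = (2446 + 2495) / (2·4) = 4941 / 8 = 617.625

617.625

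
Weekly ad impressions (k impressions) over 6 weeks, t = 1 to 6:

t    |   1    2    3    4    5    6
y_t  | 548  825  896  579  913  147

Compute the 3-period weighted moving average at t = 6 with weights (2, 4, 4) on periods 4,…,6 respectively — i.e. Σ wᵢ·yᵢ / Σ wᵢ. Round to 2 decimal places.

539.80

Weighted sum: 2·579 + 4·913 + 4·147 = 1158 + 3652 + 588 = 5398
Weight total: 2 + 4 + 4 = 10
WMA = 5398 / 10 = 539.80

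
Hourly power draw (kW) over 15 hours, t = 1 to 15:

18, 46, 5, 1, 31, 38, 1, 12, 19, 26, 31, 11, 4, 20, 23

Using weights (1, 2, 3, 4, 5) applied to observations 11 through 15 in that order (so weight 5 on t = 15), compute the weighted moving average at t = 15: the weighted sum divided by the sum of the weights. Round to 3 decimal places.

17.333

Weighted sum: 1·31 + 2·11 + 3·4 + 4·20 + 5·23 = 31 + 22 + 12 + 80 + 115 = 260
Weight total: 1 + 2 + 3 + 4 + 5 = 15
WMA = 260 / 15 = 17.333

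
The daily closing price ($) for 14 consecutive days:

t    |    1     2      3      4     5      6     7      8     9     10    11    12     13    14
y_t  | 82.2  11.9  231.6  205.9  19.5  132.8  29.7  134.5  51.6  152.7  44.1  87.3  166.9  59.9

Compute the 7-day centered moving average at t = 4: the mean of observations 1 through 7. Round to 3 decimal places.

Sum of periods 1–7: 82.2 + 11.9 + 231.6 + 205.9 + 19.5 + 132.8 + 29.7 = 713.6
Divide by 7: 713.6 / 7 = 101.943

101.943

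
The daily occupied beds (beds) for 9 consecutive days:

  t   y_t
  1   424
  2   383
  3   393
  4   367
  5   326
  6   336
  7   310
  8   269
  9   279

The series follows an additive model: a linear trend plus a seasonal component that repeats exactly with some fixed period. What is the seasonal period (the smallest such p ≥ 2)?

First differences y_{t+1} − y_t: -41, 10, -26, -41, 10, -26, -41, 10, …
The difference pattern repeats every 3 terms and not for any smaller step, so p = 3.

3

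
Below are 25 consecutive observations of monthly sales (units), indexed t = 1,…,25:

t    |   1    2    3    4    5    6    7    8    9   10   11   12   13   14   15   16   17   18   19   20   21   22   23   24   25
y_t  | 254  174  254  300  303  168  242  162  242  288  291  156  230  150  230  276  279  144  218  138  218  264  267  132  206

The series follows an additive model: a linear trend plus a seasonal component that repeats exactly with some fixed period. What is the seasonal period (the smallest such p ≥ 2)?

6

First differences y_{t+1} − y_t: -80, 80, 46, 3, -135, 74, -80, 80, 46, 3, -135, 74, -80, 80, …
The difference pattern repeats every 6 terms and not for any smaller step, so p = 6.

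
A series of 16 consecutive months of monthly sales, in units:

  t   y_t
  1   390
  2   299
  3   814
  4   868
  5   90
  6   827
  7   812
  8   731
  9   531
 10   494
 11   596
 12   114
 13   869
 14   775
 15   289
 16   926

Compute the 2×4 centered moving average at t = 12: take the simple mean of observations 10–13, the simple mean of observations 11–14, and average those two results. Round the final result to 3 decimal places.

553.375

Sum over 10–13: 494 + 596 + 114 + 869 = 2073
Sum over 11–14: 596 + 114 + 869 + 775 = 2354
CMA at t=12 = (2073 + 2354) / (2·4) = 4427 / 8 = 553.375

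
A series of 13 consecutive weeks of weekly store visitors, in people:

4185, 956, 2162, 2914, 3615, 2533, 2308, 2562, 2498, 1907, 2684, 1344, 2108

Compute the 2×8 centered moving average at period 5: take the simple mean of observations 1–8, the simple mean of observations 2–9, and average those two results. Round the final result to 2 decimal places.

Sum over 1–8: 4185 + 956 + 2162 + 2914 + 3615 + 2533 + 2308 + 2562 = 21235
Sum over 2–9: 956 + 2162 + 2914 + 3615 + 2533 + 2308 + 2562 + 2498 = 19548
CMA at t=5 = (21235 + 19548) / (2·8) = 40783 / 16 = 2548.94

2548.94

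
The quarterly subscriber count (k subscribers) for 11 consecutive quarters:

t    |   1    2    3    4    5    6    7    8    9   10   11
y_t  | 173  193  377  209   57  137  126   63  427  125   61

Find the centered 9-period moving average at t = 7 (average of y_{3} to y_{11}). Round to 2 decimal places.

175.78

Sum of periods 3–11: 377 + 209 + 57 + 137 + 126 + 63 + 427 + 125 + 61 = 1582
Divide by 9: 1582 / 9 = 175.78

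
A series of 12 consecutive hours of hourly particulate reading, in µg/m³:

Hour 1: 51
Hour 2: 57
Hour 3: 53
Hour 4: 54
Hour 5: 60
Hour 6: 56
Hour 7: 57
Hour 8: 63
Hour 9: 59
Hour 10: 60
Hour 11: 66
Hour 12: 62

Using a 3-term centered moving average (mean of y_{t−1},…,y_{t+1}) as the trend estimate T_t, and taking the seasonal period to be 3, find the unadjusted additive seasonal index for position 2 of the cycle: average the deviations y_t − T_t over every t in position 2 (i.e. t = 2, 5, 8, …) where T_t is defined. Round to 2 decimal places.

3.33

Season position 2 occurs at t = 2, 5, 8, 11 (where T_t is defined).
t=2: T_2 = 53.6667; y_2 − T_2 = 57 − 53.6667 = 3.3333
t=5: T_5 = 56.6667; y_5 − T_5 = 60 − 56.6667 = 3.3333
t=8: T_8 = 59.6667; y_8 − T_8 = 63 − 59.6667 = 3.3333
t=11: T_11 = 62.6667; y_11 − T_11 = 66 − 62.6667 = 3.3333
Mean deviation: (3.3333 + 3.3333 + 3.3333 + 3.3333) / 4 = 3.33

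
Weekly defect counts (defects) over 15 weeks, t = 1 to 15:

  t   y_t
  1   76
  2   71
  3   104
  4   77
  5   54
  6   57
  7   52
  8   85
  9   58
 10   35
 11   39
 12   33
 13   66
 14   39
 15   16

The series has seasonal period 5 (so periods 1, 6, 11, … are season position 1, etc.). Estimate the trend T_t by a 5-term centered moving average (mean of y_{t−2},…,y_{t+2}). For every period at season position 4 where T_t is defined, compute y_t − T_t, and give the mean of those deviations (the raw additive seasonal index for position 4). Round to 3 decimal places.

Season position 4 occurs at t = 4, 9 (where T_t is defined).
t=4: T_4 = 72.60000; y_4 − T_4 = 77 − 72.60000 = 4.40000
t=9: T_9 = 53.80000; y_9 − T_9 = 58 − 53.80000 = 4.20000
Mean deviation: (4.40000 + 4.20000) / 2 = 4.300

4.300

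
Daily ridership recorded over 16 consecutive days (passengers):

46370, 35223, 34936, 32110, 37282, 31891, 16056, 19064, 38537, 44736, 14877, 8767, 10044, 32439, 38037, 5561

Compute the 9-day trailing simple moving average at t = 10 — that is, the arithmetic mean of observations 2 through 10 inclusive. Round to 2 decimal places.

32203.89

Sum of periods 2–10: 35223 + 34936 + 32110 + 37282 + 31891 + 16056 + 19064 + 38537 + 44736 = 289835
Divide by 9: 289835 / 9 = 32203.89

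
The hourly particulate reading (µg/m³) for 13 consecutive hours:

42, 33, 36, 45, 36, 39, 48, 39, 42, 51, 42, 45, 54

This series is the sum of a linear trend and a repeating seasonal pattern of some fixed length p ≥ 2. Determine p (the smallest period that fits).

First differences y_{t+1} − y_t: -9, 3, 9, -9, 3, 9, -9, 3, …
The difference pattern repeats every 3 terms and not for any smaller step, so p = 3.

3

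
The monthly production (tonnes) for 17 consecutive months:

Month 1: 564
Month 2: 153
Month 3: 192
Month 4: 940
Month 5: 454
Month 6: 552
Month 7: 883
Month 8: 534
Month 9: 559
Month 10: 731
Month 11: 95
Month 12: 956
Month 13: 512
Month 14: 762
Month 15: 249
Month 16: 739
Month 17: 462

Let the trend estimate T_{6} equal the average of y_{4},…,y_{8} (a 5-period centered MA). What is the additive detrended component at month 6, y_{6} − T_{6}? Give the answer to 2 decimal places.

Trend T_6 = (940 + 454 + 552 + 883 + 534) / 5 = 3363/5 = 672.6000
Detrended value: 552 − 672.6000 = -120.60

-120.60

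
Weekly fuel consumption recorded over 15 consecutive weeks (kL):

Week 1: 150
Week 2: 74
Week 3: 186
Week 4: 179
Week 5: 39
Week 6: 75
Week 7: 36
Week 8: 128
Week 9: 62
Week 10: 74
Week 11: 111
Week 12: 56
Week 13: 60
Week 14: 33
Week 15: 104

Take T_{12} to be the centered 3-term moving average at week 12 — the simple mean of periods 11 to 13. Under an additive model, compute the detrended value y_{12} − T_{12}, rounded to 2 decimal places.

-19.67

Trend T_12 = (111 + 56 + 60) / 3 = 227/3 = 75.6667
Detrended value: 56 − 75.6667 = -19.67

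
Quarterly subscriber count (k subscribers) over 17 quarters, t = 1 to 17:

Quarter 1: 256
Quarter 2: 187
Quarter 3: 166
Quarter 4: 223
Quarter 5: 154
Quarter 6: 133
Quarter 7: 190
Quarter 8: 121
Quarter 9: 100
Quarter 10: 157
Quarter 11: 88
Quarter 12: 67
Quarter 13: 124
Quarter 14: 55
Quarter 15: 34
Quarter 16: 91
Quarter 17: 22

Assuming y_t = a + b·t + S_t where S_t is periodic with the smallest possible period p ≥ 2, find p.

3

First differences y_{t+1} − y_t: -69, -21, 57, -69, -21, 57, -69, -21, …
The difference pattern repeats every 3 terms and not for any smaller step, so p = 3.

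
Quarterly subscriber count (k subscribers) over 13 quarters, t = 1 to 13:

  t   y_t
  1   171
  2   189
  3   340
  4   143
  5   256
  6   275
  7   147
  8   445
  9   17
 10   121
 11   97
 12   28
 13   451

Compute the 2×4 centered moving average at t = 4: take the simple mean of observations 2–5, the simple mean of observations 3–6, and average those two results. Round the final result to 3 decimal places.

Sum over 2–5: 189 + 340 + 143 + 256 = 928
Sum over 3–6: 340 + 143 + 256 + 275 = 1014
CMA at t=4 = (928 + 1014) / (2·4) = 1942 / 8 = 242.750

242.750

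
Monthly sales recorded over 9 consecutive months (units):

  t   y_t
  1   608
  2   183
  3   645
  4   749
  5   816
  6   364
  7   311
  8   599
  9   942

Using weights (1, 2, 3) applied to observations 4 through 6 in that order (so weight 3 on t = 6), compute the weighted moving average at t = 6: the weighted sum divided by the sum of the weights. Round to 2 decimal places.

578.83

Weighted sum: 1·749 + 2·816 + 3·364 = 749 + 1632 + 1092 = 3473
Weight total: 1 + 2 + 3 = 6
WMA = 3473 / 6 = 578.83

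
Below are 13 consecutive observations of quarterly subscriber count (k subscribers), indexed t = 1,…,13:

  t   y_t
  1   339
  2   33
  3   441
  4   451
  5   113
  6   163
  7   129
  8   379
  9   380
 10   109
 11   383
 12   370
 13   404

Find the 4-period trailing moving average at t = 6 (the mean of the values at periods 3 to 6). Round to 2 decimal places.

Sum of periods 3–6: 441 + 451 + 113 + 163 = 1168
Divide by 4: 1168 / 4 = 292.00

292.00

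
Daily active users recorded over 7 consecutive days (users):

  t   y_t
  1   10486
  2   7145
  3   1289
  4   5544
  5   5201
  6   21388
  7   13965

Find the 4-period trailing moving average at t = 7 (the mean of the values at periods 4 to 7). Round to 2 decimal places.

11524.50

Sum of periods 4–7: 5544 + 5201 + 21388 + 13965 = 46098
Divide by 4: 46098 / 4 = 11524.50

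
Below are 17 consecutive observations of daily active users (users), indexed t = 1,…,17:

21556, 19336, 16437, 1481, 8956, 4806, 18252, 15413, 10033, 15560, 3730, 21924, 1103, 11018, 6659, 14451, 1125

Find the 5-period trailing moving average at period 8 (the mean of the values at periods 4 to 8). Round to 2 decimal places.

Sum of periods 4–8: 1481 + 8956 + 4806 + 18252 + 15413 = 48908
Divide by 5: 48908 / 5 = 9781.60

9781.60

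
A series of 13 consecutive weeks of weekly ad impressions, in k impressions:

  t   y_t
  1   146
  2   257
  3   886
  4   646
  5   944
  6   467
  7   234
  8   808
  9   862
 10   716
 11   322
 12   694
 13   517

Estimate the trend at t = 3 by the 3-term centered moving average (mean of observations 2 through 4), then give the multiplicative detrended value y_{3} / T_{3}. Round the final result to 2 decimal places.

1.49

Trend T_3 = (257 + 886 + 646) / 3 = 1789/3 = 596.3333
Ratio to trend: 886 / 596.3333 = 1.49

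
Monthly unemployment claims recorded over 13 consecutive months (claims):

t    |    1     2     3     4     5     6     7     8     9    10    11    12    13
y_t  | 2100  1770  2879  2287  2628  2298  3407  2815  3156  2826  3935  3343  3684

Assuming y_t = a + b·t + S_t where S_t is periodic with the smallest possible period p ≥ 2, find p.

First differences y_{t+1} − y_t: -330, 1109, -592, 341, -330, 1109, -592, 341, -330, 1109, …
The difference pattern repeats every 4 terms and not for any smaller step, so p = 4.

4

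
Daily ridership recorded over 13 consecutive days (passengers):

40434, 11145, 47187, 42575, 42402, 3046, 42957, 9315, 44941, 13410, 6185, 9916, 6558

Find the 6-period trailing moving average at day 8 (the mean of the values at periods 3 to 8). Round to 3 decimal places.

Sum of periods 3–8: 47187 + 42575 + 42402 + 3046 + 42957 + 9315 = 187482
Divide by 6: 187482 / 6 = 31247.000

31247.000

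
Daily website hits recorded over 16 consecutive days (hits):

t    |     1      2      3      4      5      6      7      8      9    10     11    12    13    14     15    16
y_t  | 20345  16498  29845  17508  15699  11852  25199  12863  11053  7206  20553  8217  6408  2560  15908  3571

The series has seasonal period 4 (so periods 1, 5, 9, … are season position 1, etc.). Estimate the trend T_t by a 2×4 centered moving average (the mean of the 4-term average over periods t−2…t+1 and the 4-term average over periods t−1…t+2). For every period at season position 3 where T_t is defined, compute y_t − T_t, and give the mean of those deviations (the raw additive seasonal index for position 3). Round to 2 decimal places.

Season position 3 occurs at t = 3, 7, 11 (where T_t is defined).
t=3: T_3 = 20468.2500; y_3 − T_3 = 29845 − 20468.2500 = 9376.7500
t=7: T_7 = 15822.5000; y_7 − T_7 = 25199 − 15822.5000 = 9376.5000
t=11: T_11 = 11176.6250; y_11 − T_11 = 20553 − 11176.6250 = 9376.3750
Mean deviation: (9376.7500 + 9376.5000 + 9376.3750) / 3 = 9376.54

9376.54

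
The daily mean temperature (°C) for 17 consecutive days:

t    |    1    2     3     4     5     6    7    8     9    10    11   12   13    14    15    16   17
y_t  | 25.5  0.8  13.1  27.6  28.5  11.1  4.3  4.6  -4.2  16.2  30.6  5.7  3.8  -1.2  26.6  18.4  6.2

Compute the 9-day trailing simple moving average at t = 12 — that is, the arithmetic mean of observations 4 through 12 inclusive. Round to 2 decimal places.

13.82

Sum of periods 4–12: 27.6 + 28.5 + 11.1 + 4.3 + 4.6 + (-4.2) + 16.2 + 30.6 + 5.7 = 124.4
Divide by 9: 124.4 / 9 = 13.82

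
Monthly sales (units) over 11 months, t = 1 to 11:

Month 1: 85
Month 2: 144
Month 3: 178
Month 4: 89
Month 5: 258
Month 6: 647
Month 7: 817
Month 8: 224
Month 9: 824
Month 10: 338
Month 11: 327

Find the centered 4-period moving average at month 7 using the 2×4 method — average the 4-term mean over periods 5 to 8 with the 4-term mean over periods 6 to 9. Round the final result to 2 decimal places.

Sum over 5–8: 258 + 647 + 817 + 224 = 1946
Sum over 6–9: 647 + 817 + 224 + 824 = 2512
CMA at t=7 = (1946 + 2512) / (2·4) = 4458 / 8 = 557.25

557.25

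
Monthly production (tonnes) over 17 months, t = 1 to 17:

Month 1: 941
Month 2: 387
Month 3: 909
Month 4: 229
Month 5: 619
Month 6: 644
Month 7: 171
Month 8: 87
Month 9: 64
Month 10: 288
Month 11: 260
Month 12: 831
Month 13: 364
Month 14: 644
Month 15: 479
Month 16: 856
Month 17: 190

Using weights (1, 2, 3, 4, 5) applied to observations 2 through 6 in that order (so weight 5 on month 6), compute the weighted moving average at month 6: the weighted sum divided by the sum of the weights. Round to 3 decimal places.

572.533

Weighted sum: 1·387 + 2·909 + 3·229 + 4·619 + 5·644 = 387 + 1818 + 687 + 2476 + 3220 = 8588
Weight total: 1 + 2 + 3 + 4 + 5 = 15
WMA = 8588 / 15 = 572.533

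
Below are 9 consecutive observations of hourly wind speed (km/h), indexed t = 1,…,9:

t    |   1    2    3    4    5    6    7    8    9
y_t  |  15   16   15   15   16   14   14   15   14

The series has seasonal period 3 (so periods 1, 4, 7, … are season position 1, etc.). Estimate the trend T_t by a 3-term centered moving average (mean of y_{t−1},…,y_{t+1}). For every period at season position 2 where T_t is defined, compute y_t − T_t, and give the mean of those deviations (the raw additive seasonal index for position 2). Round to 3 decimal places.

0.778

Season position 2 occurs at t = 2, 5, 8 (where T_t is defined).
t=2: T_2 = 15.33333; y_2 − T_2 = 16 − 15.33333 = 0.66667
t=5: T_5 = 15.00000; y_5 − T_5 = 16 − 15.00000 = 1.00000
t=8: T_8 = 14.33333; y_8 − T_8 = 15 − 14.33333 = 0.66667
Mean deviation: (0.66667 + 1.00000 + 0.66667) / 3 = 0.778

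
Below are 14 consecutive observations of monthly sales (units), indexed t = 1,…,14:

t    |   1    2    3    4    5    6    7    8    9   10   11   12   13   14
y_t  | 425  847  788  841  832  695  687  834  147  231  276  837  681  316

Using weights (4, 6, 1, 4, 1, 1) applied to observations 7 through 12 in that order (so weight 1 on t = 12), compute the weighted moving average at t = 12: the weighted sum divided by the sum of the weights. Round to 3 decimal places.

Weighted sum: 4·687 + 6·834 + 1·147 + 4·231 + 1·276 + 1·837 = 2748 + 5004 + 147 + 924 + 276 + 837 = 9936
Weight total: 4 + 6 + 1 + 4 + 1 + 1 = 17
WMA = 9936 / 17 = 584.471

584.471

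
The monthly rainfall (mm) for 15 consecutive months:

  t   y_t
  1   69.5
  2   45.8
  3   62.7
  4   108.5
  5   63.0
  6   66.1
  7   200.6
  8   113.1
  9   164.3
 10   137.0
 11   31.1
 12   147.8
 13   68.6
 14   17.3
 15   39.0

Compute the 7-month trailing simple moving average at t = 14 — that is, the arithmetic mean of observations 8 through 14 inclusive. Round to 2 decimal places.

Sum of periods 8–14: 113.1 + 164.3 + 137.0 + 31.1 + 147.8 + 68.6 + 17.3 = 679.2
Divide by 7: 679.2 / 7 = 97.03

97.03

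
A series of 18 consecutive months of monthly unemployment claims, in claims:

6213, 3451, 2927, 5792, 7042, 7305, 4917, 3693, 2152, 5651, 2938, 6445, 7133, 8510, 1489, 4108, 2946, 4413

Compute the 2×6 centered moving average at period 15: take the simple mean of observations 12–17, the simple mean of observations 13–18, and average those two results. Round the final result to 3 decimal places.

4935.833

Sum over 12–17: 6445 + 7133 + 8510 + 1489 + 4108 + 2946 = 30631
Sum over 13–18: 7133 + 8510 + 1489 + 4108 + 2946 + 4413 = 28599
CMA at t=15 = (30631 + 28599) / (2·6) = 59230 / 12 = 4935.833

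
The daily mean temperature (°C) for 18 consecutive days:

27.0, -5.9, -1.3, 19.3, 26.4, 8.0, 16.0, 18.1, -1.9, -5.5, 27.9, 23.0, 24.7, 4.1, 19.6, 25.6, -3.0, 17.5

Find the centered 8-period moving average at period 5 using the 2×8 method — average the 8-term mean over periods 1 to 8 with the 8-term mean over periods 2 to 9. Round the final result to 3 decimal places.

Sum over 1–8: 27.0 + (-5.9) + (-1.3) + 19.3 + 26.4 + 8.0 + 16.0 + 18.1 = 107.6
Sum over 2–9: (-5.9) + (-1.3) + 19.3 + 26.4 + 8.0 + 16.0 + 18.1 + (-1.9) = 78.7
CMA at t=5 = (107.6 + 78.7) / (2·8) = 186.3 / 16 = 11.644

11.644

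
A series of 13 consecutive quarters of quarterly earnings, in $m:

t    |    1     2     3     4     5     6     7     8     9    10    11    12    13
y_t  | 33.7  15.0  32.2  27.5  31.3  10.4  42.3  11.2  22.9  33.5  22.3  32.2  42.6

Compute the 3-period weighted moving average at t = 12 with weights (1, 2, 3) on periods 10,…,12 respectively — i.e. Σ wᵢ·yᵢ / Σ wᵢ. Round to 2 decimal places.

29.12

Weighted sum: 1·33.5 + 2·22.3 + 3·32.2 = 33.5 + 44.6 + 96.6 = 174.7
Weight total: 1 + 2 + 3 = 6
WMA = 174.7 / 6 = 29.12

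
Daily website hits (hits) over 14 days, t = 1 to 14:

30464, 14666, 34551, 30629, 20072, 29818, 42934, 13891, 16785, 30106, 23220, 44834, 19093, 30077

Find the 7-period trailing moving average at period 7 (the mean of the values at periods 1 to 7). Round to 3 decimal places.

29019.143

Sum of periods 1–7: 30464 + 14666 + 34551 + 30629 + 20072 + 29818 + 42934 = 203134
Divide by 7: 203134 / 7 = 29019.143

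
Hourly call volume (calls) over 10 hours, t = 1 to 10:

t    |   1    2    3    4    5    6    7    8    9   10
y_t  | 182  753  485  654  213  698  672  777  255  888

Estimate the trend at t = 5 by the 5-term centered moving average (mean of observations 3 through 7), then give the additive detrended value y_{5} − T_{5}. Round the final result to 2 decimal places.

-331.40

Trend T_5 = (485 + 654 + 213 + 698 + 672) / 5 = 2722/5 = 544.4000
Detrended value: 213 − 544.4000 = -331.40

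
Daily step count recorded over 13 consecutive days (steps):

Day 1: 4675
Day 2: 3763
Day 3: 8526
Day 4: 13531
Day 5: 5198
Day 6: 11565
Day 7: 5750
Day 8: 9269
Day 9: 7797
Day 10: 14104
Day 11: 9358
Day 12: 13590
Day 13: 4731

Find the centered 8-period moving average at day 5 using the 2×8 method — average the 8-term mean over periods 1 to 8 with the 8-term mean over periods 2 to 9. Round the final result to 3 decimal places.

7979.750

Sum over 1–8: 4675 + 3763 + 8526 + 13531 + 5198 + 11565 + 5750 + 9269 = 62277
Sum over 2–9: 3763 + 8526 + 13531 + 5198 + 11565 + 5750 + 9269 + 7797 = 65399
CMA at t=5 = (62277 + 65399) / (2·8) = 127676 / 16 = 7979.750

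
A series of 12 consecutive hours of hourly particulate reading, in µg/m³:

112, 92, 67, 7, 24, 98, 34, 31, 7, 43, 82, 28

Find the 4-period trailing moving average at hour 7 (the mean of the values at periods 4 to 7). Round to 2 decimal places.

40.75

Sum of periods 4–7: 7 + 24 + 98 + 34 = 163
Divide by 4: 163 / 4 = 40.75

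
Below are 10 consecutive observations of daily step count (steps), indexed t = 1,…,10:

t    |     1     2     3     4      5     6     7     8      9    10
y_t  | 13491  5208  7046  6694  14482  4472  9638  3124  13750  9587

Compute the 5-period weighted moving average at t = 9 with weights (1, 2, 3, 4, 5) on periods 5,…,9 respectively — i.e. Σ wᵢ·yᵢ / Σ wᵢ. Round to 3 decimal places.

8905.733

Weighted sum: 1·14482 + 2·4472 + 3·9638 + 4·3124 + 5·13750 = 14482 + 8944 + 28914 + 12496 + 68750 = 133586
Weight total: 1 + 2 + 3 + 4 + 5 = 15
WMA = 133586 / 15 = 8905.733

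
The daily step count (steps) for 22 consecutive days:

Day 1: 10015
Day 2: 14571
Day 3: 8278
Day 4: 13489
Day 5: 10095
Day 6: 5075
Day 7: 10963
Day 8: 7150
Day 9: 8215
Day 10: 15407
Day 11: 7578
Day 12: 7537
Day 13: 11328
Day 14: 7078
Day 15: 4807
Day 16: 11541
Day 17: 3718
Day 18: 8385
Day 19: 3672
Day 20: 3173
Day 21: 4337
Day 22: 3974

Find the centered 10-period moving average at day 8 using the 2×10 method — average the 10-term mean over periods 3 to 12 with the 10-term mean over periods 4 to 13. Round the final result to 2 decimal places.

Sum over 3–12: 8278 + 13489 + 10095 + 5075 + 10963 + 7150 + 8215 + 15407 + 7578 + 7537 = 93787
Sum over 4–13: 13489 + 10095 + 5075 + 10963 + 7150 + 8215 + 15407 + 7578 + 7537 + 11328 = 96837
CMA at t=8 = (93787 + 96837) / (2·10) = 190624 / 20 = 9531.20

9531.20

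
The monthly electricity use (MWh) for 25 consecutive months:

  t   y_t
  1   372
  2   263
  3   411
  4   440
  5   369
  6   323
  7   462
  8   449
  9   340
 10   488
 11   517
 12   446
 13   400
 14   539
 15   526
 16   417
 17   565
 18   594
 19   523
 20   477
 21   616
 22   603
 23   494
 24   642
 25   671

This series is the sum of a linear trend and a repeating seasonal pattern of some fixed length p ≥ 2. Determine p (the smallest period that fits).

First differences y_{t+1} − y_t: -109, 148, 29, -71, -46, 139, -13, -109, 148, 29, -71, -46, 139, -13, -109, 148, …
The difference pattern repeats every 7 terms and not for any smaller step, so p = 7.

7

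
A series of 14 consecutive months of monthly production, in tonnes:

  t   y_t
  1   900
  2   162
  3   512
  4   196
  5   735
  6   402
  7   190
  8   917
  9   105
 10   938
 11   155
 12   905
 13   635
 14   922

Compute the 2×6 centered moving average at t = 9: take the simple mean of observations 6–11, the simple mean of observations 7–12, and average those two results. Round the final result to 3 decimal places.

493.083

Sum over 6–11: 402 + 190 + 917 + 105 + 938 + 155 = 2707
Sum over 7–12: 190 + 917 + 105 + 938 + 155 + 905 = 3210
CMA at t=9 = (2707 + 3210) / (2·6) = 5917 / 12 = 493.083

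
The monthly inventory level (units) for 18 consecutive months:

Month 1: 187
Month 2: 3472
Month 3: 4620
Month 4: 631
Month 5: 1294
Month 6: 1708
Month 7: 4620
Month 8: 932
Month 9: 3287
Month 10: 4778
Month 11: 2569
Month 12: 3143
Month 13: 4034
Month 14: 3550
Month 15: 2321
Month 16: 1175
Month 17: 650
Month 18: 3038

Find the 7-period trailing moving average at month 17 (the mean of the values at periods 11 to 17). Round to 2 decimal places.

Sum of periods 11–17: 2569 + 3143 + 4034 + 3550 + 2321 + 1175 + 650 = 17442
Divide by 7: 17442 / 7 = 2491.71

2491.71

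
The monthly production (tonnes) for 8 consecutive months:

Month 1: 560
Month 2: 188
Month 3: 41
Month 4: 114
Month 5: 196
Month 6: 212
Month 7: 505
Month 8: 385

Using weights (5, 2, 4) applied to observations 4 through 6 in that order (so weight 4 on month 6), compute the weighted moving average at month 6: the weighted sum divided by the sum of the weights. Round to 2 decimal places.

Weighted sum: 5·114 + 2·196 + 4·212 = 570 + 392 + 848 = 1810
Weight total: 5 + 2 + 4 = 11
WMA = 1810 / 11 = 164.55

164.55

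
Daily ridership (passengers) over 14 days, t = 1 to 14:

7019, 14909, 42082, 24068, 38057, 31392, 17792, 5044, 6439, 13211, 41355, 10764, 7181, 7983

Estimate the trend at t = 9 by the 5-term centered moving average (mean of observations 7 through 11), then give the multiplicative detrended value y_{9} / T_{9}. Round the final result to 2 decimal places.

0.38

Trend T_9 = (17792 + 5044 + 6439 + 13211 + 41355) / 5 = 83841/5 = 16768.2000
Ratio to trend: 6439 / 16768.2000 = 0.38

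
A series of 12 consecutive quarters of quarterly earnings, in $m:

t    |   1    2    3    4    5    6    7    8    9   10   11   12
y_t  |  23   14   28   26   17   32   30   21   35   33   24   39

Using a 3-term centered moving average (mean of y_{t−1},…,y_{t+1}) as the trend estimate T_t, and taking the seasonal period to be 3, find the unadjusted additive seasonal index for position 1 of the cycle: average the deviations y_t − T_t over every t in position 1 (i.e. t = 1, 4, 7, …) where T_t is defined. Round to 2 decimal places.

Season position 1 occurs at t = 4, 7, 10 (where T_t is defined).
t=4: T_4 = 23.6667; y_4 − T_4 = 26 − 23.6667 = 2.3333
t=7: T_7 = 27.6667; y_7 − T_7 = 30 − 27.6667 = 2.3333
t=10: T_10 = 30.6667; y_10 − T_10 = 33 − 30.6667 = 2.3333
Mean deviation: (2.3333 + 2.3333 + 2.3333) / 3 = 2.33

2.33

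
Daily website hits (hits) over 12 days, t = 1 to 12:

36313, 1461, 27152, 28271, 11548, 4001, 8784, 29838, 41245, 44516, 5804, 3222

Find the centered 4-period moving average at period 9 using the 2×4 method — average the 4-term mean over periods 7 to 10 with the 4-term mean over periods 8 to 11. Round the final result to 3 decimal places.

Sum over 7–10: 8784 + 29838 + 41245 + 44516 = 124383
Sum over 8–11: 29838 + 41245 + 44516 + 5804 = 121403
CMA at t=9 = (124383 + 121403) / (2·4) = 245786 / 8 = 30723.250

30723.250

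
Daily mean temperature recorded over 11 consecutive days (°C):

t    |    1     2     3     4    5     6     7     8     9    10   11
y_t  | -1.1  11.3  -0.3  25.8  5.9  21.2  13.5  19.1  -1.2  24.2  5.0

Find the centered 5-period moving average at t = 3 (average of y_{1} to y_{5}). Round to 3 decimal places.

Sum of periods 1–5: (-1.1) + 11.3 + (-0.3) + 25.8 + 5.9 = 41.6
Divide by 5: 41.6 / 5 = 8.320

8.320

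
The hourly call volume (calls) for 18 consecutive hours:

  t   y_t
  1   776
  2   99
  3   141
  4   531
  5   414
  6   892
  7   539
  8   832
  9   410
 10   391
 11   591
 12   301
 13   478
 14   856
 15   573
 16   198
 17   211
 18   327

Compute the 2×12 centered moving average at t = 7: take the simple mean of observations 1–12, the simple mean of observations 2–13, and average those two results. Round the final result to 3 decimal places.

480.667

Sum over 1–12: 776 + 99 + 141 + 531 + 414 + 892 + 539 + 832 + 410 + 391 + 591 + 301 = 5917
Sum over 2–13: 99 + 141 + 531 + 414 + 892 + 539 + 832 + 410 + 391 + 591 + 301 + 478 = 5619
CMA at t=7 = (5917 + 5619) / (2·12) = 11536 / 24 = 480.667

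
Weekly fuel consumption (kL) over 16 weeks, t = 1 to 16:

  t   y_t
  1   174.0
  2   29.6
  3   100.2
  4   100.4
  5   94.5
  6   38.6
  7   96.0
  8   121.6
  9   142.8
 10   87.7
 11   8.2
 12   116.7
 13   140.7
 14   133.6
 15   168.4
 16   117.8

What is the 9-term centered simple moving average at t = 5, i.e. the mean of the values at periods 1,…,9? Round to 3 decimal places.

99.744

Sum of periods 1–9: 174.0 + 29.6 + 100.2 + 100.4 + 94.5 + 38.6 + 96.0 + 121.6 + 142.8 = 897.7
Divide by 9: 897.7 / 9 = 99.744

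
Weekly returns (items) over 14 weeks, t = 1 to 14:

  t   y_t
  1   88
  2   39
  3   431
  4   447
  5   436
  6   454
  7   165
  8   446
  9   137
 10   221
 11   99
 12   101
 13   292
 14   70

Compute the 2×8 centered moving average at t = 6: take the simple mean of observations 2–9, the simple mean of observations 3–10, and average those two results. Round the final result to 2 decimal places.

Sum over 2–9: 39 + 431 + 447 + 436 + 454 + 165 + 446 + 137 = 2555
Sum over 3–10: 431 + 447 + 436 + 454 + 165 + 446 + 137 + 221 = 2737
CMA at t=6 = (2555 + 2737) / (2·8) = 5292 / 16 = 330.75

330.75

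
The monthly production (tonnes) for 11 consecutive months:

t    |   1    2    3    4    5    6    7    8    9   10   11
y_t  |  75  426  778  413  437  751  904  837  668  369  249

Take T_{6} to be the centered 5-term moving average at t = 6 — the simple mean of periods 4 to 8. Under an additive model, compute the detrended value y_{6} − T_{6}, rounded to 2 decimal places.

Trend T_6 = (413 + 437 + 751 + 904 + 837) / 5 = 3342/5 = 668.4000
Detrended value: 751 − 668.4000 = 82.60

82.60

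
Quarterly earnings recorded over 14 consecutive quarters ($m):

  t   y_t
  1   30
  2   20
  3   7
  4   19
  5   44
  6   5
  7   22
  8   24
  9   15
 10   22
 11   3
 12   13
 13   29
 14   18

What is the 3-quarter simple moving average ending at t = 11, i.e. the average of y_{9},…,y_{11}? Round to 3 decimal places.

Sum of periods 9–11: 15 + 22 + 3 = 40
Divide by 3: 40 / 3 = 13.333

13.333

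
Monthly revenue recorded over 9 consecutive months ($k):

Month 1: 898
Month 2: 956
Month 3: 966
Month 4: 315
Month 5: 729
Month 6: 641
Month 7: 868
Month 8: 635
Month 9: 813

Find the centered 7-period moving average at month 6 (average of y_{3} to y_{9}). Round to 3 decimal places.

Sum of periods 3–9: 966 + 315 + 729 + 641 + 868 + 635 + 813 = 4967
Divide by 7: 4967 / 7 = 709.571

709.571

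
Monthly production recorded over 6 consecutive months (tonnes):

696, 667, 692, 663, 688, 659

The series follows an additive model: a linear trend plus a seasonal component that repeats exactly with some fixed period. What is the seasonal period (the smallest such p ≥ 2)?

2

First differences y_{t+1} − y_t: -29, 25, -29, 25, -29, …
The difference pattern repeats every 2 terms and not for any smaller step, so p = 2.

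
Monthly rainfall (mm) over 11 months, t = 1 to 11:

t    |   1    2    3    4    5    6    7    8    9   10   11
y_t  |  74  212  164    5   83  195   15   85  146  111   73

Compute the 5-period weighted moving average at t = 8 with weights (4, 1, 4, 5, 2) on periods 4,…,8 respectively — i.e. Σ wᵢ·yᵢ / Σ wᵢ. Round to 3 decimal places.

70.500

Weighted sum: 4·5 + 1·83 + 4·195 + 5·15 + 2·85 = 20 + 83 + 780 + 75 + 170 = 1128
Weight total: 4 + 1 + 4 + 5 + 2 = 16
WMA = 1128 / 16 = 70.500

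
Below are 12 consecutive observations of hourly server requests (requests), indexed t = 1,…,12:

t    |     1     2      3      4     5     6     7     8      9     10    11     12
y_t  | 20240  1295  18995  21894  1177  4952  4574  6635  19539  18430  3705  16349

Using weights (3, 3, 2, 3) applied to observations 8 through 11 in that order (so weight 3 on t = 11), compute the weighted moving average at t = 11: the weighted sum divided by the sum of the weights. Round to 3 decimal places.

Weighted sum: 3·6635 + 3·19539 + 2·18430 + 3·3705 = 19905 + 58617 + 36860 + 11115 = 126497
Weight total: 3 + 3 + 2 + 3 = 11
WMA = 126497 / 11 = 11499.727

11499.727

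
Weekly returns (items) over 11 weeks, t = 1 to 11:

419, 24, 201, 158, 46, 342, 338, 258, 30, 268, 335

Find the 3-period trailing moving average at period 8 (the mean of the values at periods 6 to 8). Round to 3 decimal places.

312.667

Sum of periods 6–8: 342 + 338 + 258 = 938
Divide by 3: 938 / 3 = 312.667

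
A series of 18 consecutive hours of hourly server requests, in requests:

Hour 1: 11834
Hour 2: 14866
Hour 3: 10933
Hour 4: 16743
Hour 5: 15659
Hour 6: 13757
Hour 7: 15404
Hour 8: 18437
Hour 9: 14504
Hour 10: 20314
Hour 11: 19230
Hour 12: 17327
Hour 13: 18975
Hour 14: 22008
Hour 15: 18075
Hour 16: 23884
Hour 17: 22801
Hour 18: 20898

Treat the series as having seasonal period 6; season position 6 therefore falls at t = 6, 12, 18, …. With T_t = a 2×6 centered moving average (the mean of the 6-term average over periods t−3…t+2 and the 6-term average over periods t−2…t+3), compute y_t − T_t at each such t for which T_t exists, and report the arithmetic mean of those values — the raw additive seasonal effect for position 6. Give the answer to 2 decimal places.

-1696.50

Season position 6 occurs at t = 6, 12 (where T_t is defined).
t=6: T_6 = 15453.0833; y_6 − T_6 = 13757 − 15453.0833 = -1696.0833
t=12: T_12 = 19023.9167; y_12 − T_12 = 17327 − 19023.9167 = -1696.9167
Mean deviation: (-1696.0833 + -1696.9167) / 2 = -1696.50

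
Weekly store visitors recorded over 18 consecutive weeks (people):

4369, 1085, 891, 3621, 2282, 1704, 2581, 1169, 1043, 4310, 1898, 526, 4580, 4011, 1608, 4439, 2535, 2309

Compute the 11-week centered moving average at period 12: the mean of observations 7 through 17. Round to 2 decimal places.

Sum of periods 7–17: 2581 + 1169 + 1043 + 4310 + 1898 + 526 + 4580 + 4011 + 1608 + 4439 + 2535 = 28700
Divide by 11: 28700 / 11 = 2609.09

2609.09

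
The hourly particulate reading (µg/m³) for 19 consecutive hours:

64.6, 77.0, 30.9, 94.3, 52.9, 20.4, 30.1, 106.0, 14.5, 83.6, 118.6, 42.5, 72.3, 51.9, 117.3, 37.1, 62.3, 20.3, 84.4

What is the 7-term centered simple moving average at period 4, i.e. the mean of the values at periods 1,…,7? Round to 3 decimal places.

52.886

Sum of periods 1–7: 64.6 + 77.0 + 30.9 + 94.3 + 52.9 + 20.4 + 30.1 = 370.2
Divide by 7: 370.2 / 7 = 52.886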